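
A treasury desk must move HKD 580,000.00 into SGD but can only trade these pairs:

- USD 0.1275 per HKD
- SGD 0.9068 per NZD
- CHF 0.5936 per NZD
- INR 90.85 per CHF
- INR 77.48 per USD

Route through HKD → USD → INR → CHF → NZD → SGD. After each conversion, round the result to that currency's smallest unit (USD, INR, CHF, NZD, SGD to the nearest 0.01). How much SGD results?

HKD 580,000.00 × 0.1275 = USD 73,950.00
USD 73,950.00 × 77.48 = INR 5,729,646.00
INR 5,729,646.00 ÷ 90.85 = CHF 63,067.10
CHF 63,067.10 ÷ 0.5936 = NZD 106,245.11
NZD 106,245.11 × 0.9068 = SGD 96,343.07

SGD 96,343.07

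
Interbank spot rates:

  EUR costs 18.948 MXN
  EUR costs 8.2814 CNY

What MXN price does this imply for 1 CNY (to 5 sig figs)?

CNY/MXN = 2.2880

1 CNY ÷ 8.2814 = 0.120753 EUR
0.120753 EUR × 18.948 = 2.28802 MXN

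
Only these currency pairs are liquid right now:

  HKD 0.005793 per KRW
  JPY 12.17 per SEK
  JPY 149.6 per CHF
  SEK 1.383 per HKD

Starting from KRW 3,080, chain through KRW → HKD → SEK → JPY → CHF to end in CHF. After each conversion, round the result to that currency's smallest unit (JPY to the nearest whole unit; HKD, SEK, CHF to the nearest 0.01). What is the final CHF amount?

KRW 3,080 × 0.005793 = HKD 17.84
HKD 17.84 × 1.383 = SEK 24.67
SEK 24.67 × 12.17 = JPY 300
JPY 300 ÷ 149.6 = CHF 2.01

CHF 2.01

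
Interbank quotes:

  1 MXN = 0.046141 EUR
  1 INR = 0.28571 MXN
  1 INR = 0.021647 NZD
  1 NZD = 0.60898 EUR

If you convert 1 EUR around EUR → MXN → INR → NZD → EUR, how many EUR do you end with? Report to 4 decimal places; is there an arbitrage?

Around EUR → MXN → INR → NZD → EUR: 1 ÷ 0.046141 ÷ 0.28571 × 0.021647 × 0.60898 = 0.999973
Product ≈ 1 (deviation 0.003%, within rounding noise).

1.0000 (no arbitrage)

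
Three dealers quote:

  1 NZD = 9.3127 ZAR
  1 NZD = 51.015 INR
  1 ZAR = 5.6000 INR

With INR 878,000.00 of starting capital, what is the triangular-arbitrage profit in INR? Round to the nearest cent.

Profitable loop is INR → NZD → ZAR → INR:
INR 878,000.00 ÷ 51.015 = NZD 17,210.62
NZD 17,210.62 × 9.3127 = ZAR 160,277.38
ZAR 160,277.38 × 5.6000 = INR 897,553.33
Profit = INR 897,553.33 − INR 878,000.00

Profit: INR 19,553.33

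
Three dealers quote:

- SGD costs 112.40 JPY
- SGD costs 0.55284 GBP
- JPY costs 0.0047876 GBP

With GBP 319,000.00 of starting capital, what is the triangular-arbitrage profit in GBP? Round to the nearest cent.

Profit: GBP 8,722.28

Profitable loop is GBP → JPY → SGD → GBP:
GBP 319,000.00 ÷ 0.0047876 = JPY 66,630,462
JPY 66,630,462 ÷ 112.40 = SGD 592,797.70
SGD 592,797.70 × 0.55284 = GBP 327,722.28
Profit = GBP 327,722.28 − GBP 319,000.00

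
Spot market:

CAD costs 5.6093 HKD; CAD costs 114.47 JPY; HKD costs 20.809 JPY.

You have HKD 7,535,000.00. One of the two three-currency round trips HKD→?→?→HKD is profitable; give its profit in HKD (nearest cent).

Profit: HKD 148,364.77

Profitable loop is HKD → JPY → CAD → HKD:
HKD 7,535,000.00 × 20.809 = JPY 156,795,815
JPY 156,795,815 ÷ 114.47 = CAD 1,369,754.65
CAD 1,369,754.65 × 5.6093 = HKD 7,683,364.77
Profit = HKD 7,683,364.77 − HKD 7,535,000.00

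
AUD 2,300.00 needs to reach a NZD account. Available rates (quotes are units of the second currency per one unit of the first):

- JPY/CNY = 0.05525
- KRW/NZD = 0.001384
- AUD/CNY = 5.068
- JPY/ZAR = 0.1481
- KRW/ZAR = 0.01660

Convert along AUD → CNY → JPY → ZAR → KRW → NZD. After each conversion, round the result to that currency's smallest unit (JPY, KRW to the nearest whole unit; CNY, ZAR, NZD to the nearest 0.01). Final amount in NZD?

AUD 2,300.00 × 5.068 = CNY 11,656.40
CNY 11,656.40 ÷ 0.05525 = JPY 210,976
JPY 210,976 × 0.1481 = ZAR 31,245.55
ZAR 31,245.55 ÷ 0.01660 = KRW 1,882,262
KRW 1,882,262 × 0.001384 = NZD 2,605.05

NZD 2,605.05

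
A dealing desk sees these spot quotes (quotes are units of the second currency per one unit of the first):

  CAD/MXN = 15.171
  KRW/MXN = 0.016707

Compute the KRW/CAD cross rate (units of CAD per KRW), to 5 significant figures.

1 KRW × 0.016707 = 0.016707 MXN
0.016707 MXN ÷ 15.171 = 0.00110125 CAD

KRW/CAD = 0.0011012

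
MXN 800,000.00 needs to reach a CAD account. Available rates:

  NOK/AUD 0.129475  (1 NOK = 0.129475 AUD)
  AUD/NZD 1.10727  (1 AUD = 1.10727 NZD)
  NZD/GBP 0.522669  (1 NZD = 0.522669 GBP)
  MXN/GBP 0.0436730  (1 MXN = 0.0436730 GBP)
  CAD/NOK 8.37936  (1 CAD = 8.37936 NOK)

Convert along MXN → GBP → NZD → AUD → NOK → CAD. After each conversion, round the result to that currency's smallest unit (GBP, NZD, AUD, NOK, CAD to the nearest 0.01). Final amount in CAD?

CAD 55,644.98

MXN 800,000.00 × 0.0436730 = GBP 34,938.40
GBP 34,938.40 ÷ 0.522669 = NZD 66,846.13
NZD 66,846.13 ÷ 1.10727 = AUD 60,370.22
AUD 60,370.22 ÷ 0.129475 = NOK 466,269.32
NOK 466,269.32 ÷ 8.37936 = CAD 55,644.98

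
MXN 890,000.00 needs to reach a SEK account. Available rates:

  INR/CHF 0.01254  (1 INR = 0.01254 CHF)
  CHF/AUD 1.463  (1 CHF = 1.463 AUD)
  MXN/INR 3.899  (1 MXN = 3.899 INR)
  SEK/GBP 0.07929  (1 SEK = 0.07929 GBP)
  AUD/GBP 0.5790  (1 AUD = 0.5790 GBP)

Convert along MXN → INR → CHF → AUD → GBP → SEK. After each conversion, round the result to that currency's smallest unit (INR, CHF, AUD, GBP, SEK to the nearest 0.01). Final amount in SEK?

SEK 464,884.73

MXN 890,000.00 × 3.899 = INR 3,470,110.00
INR 3,470,110.00 × 0.01254 = CHF 43,515.18
CHF 43,515.18 × 1.463 = AUD 63,662.71
AUD 63,662.71 × 0.5790 = GBP 36,860.71
GBP 36,860.71 ÷ 0.07929 = SEK 464,884.73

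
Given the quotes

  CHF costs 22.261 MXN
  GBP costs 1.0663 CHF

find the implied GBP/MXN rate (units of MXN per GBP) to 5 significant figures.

1 GBP × 1.0663 = 1.0663 CHF
1.0663 CHF × 22.261 = 23.7369 MXN

GBP/MXN = 23.737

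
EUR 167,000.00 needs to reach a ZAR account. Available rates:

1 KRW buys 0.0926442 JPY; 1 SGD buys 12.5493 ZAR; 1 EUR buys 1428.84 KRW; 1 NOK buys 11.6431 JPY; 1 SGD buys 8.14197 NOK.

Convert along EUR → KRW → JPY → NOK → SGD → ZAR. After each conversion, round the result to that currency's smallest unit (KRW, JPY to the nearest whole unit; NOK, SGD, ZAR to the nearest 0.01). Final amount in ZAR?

EUR 167,000.00 × 1428.84 = KRW 238,616,280
KRW 238,616,280 × 0.0926442 = JPY 22,106,414
JPY 22,106,414 ÷ 11.6431 = NOK 1,898,670.80
NOK 1,898,670.80 ÷ 8.14197 = SGD 233,195.50
SGD 233,195.50 × 12.5493 = ZAR 2,926,440.29

ZAR 2,926,440.29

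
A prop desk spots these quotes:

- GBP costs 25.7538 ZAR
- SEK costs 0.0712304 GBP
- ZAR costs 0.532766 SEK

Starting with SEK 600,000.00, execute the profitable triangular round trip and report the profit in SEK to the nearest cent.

Profit: SEK 13,914.72

Profitable loop is SEK → ZAR → GBP → SEK:
SEK 600,000.00 ÷ 0.532766 = ZAR 1,126,197.99
ZAR 1,126,197.99 ÷ 25.7538 = GBP 43,729.39
GBP 43,729.39 ÷ 0.0712304 = SEK 613,914.72
Profit = SEK 613,914.72 − SEK 600,000.00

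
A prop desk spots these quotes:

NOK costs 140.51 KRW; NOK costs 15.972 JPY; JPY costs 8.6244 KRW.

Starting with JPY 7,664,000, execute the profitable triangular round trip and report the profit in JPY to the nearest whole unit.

Profitable loop is JPY → NOK → KRW → JPY:
JPY 7,664,000 ÷ 15.972 = NOK 479,839.72
NOK 479,839.72 × 140.51 = KRW 67,422,279
KRW 67,422,279 ÷ 8.6244 = JPY 7,817,620
Profit = JPY 7,817,620 − JPY 7,664,000

Profit: JPY 153,620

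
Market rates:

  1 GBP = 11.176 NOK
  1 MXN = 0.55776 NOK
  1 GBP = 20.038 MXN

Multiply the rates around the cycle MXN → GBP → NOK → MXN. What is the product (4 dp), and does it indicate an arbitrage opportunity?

Around MXN → GBP → NOK → MXN: 1 ÷ 20.038 × 11.176 ÷ 0.55776 = 0.999965
Product ≈ 1 (deviation 0.004%, within rounding noise).

1.0000 (no arbitrage)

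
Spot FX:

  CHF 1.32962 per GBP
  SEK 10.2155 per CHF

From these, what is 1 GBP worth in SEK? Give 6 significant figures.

GBP/SEK = 13.5827

1 GBP × 1.32962 = 1.32962 CHF
1.32962 CHF × 10.2155 = 13.5827 SEK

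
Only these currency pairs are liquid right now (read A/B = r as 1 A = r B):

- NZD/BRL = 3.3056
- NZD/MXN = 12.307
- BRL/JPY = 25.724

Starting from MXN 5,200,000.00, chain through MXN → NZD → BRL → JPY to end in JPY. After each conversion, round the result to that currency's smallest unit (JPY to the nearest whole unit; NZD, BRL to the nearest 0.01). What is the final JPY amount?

JPY 35,928,571

MXN 5,200,000.00 ÷ 12.307 = NZD 422,523.77
NZD 422,523.77 × 3.3056 = BRL 1,396,694.57
BRL 1,396,694.57 × 25.724 = JPY 35,928,571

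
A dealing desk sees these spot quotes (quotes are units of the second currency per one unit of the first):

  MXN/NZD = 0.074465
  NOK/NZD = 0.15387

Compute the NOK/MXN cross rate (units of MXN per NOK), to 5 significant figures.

1 NOK × 0.15387 = 0.15387 NZD
0.15387 NZD ÷ 0.074465 = 2.06634 MXN

NOK/MXN = 2.0663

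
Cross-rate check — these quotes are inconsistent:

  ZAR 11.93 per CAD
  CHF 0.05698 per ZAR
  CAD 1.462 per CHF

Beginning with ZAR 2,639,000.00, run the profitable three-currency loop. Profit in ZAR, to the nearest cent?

Profitable loop is ZAR → CAD → CHF → ZAR:
ZAR 2,639,000.00 ÷ 11.93 = CAD 221,207.04
CAD 221,207.04 ÷ 1.462 = CHF 151,304.41
CHF 151,304.41 ÷ 0.05698 = ZAR 2,655,394.97
Profit = ZAR 2,655,394.97 − ZAR 2,639,000.00

Profit: ZAR 16,394.97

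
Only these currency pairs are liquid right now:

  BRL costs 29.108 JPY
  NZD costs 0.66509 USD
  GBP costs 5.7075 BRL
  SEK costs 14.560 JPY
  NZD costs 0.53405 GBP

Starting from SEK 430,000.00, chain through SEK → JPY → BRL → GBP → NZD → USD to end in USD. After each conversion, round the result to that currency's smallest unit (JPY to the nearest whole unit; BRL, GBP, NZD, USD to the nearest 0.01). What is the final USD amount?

USD 46,932.10

SEK 430,000.00 × 14.560 = JPY 6,260,800
JPY 6,260,800 ÷ 29.108 = BRL 215,088.64
BRL 215,088.64 ÷ 5.7075 = GBP 37,685.26
GBP 37,685.26 ÷ 0.53405 = NZD 70,565.04
NZD 70,565.04 × 0.66509 = USD 46,932.10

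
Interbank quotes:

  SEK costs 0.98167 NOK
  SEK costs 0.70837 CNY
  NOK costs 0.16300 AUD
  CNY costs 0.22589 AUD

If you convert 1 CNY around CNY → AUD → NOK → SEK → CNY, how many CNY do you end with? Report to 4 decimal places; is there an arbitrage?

Around CNY → AUD → NOK → SEK → CNY: 1 × 0.22589 ÷ 0.16300 ÷ 0.98167 × 0.70837 = 1.000009
Product ≈ 1 (deviation 0.001%, within rounding noise).

1.0000 (no arbitrage)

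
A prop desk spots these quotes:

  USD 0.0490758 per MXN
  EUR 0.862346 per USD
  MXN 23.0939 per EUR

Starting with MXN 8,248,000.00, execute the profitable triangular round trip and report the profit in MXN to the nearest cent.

Profitable loop is MXN → EUR → USD → MXN:
MXN 8,248,000.00 ÷ 23.0939 = EUR 357,150.59
EUR 357,150.59 ÷ 0.862346 = USD 414,161.59
USD 414,161.59 ÷ 0.0490758 = MXN 8,439,222.36
Profit = MXN 8,439,222.36 − MXN 8,248,000.00

Profit: MXN 191,222.36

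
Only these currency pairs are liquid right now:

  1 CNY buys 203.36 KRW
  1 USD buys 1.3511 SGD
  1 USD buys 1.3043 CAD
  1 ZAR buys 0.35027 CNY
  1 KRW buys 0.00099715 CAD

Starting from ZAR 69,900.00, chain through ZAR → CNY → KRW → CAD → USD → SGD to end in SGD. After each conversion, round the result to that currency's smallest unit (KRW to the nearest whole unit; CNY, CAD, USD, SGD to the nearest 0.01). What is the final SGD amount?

SGD 5,142.99

ZAR 69,900.00 × 0.35027 = CNY 24,483.87
CNY 24,483.87 × 203.36 = KRW 4,979,040
KRW 4,979,040 × 0.00099715 = CAD 4,964.85
CAD 4,964.85 ÷ 1.3043 = USD 3,806.52
USD 3,806.52 × 1.3511 = SGD 5,142.99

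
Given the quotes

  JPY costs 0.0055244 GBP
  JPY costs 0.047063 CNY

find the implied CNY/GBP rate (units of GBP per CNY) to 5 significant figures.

CNY/GBP = 0.11738

1 CNY ÷ 0.047063 = 21.2481 JPY
21.2481 JPY × 0.0055244 = 0.117383 GBP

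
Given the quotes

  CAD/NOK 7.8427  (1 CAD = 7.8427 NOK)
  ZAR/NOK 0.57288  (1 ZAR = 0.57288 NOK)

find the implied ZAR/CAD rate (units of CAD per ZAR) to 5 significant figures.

ZAR/CAD = 0.073046

1 ZAR × 0.57288 = 0.57288 NOK
0.57288 NOK ÷ 7.8427 = 0.0730463 CAD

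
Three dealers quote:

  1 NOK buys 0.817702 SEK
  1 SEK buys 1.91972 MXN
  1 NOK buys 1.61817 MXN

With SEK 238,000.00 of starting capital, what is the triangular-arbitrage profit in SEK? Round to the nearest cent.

Profit: SEK 7,339.88

Profitable loop is SEK → NOK → MXN → SEK:
SEK 238,000.00 ÷ 0.817702 = NOK 291,059.58
NOK 291,059.58 × 1.61817 = MXN 470,983.88
MXN 470,983.88 ÷ 1.91972 = SEK 245,339.88
Profit = SEK 245,339.88 − SEK 238,000.00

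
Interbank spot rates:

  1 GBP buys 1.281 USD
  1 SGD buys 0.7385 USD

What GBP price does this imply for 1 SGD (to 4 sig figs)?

SGD/GBP = 0.5765

1 SGD × 0.7385 = 0.7385 USD
0.7385 USD ÷ 1.281 = 0.576503 GBP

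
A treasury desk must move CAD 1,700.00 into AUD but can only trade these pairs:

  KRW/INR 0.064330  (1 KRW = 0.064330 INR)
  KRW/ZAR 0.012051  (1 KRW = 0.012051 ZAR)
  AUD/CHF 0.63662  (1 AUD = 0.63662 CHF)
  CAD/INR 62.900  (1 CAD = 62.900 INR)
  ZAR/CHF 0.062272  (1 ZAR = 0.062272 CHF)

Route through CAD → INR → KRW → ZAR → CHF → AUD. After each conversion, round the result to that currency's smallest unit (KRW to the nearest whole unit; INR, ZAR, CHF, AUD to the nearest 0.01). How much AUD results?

CAD 1,700.00 × 62.900 = INR 106,930.00
INR 106,930.00 ÷ 0.064330 = KRW 1,662,210
KRW 1,662,210 × 0.012051 = ZAR 20,031.29
ZAR 20,031.29 × 0.062272 = CHF 1,247.39
CHF 1,247.39 ÷ 0.63662 = AUD 1,959.39

AUD 1,959.39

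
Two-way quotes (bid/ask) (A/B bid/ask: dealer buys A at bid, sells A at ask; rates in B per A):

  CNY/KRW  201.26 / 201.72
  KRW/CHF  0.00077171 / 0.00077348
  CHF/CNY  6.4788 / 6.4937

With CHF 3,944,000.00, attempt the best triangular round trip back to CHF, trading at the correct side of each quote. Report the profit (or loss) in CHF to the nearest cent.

Best loop CHF → CNY → KRW → CHF:
CHF 3,944,000.00 × 6.4788 (sell CHF at bid) = CNY 25,552,387.20
CNY 25,552,387.20 × 201.26 (sell CNY at bid) = KRW 5,142,673,448
KRW 5,142,673,448 × 0.00077171 (sell KRW at bid) = CHF 3,968,652.53

Net profit: CHF 24,652.53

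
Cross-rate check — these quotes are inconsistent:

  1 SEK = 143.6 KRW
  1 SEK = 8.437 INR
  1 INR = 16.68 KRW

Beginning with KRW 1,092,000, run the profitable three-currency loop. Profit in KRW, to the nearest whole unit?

Profitable loop is KRW → INR → SEK → KRW:
KRW 1,092,000 ÷ 16.68 = INR 65,467.63
INR 65,467.63 ÷ 8.437 = SEK 7,759.59
SEK 7,759.59 × 143.6 = KRW 1,114,277
Profit = KRW 1,114,277 − KRW 1,092,000

Profit: KRW 22,277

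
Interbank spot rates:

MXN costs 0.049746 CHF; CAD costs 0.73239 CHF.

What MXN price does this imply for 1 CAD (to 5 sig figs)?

CAD/MXN = 14.723

1 CAD × 0.73239 = 0.73239 CHF
0.73239 CHF ÷ 0.049746 = 14.7226 MXN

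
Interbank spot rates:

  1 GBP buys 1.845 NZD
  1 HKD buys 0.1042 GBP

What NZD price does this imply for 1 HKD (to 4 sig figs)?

1 HKD × 0.1042 = 0.1042 GBP
0.1042 GBP × 1.845 = 0.192249 NZD

HKD/NZD = 0.1922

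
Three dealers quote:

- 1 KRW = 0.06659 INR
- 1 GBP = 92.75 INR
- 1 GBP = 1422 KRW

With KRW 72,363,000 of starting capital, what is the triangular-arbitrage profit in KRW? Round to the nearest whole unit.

Profit: KRW 1,514,341

Profitable loop is KRW → INR → GBP → KRW:
KRW 72,363,000 × 0.06659 = INR 4,818,652.17
INR 4,818,652.17 ÷ 92.75 = GBP 51,953.12
GBP 51,953.12 × 1422 = KRW 73,877,341
Profit = KRW 73,877,341 − KRW 72,363,000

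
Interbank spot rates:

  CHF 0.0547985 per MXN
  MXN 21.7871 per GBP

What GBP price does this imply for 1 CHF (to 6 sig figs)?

CHF/GBP = 0.837591

1 CHF ÷ 0.0547985 = 18.2487 MXN
18.2487 MXN ÷ 21.7871 = 0.837591 GBP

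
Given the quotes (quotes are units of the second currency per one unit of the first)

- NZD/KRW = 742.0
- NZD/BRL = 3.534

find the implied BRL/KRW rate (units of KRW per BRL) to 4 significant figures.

BRL/KRW = 210.0

1 BRL ÷ 3.534 = 0.282965 NZD
0.282965 NZD × 742.0 = 209.96 KRW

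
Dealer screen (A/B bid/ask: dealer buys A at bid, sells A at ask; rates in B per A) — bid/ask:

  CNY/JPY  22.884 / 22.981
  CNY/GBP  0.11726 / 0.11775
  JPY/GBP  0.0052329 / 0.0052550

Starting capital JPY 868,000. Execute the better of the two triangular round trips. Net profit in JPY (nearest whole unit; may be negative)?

Best loop JPY → GBP → CNY → JPY:
JPY 868,000 × 0.0052329 (sell JPY at bid) = GBP 4,542.16
GBP 4,542.16 ÷ 0.11775 (buy CNY at ask) = CNY 38,574.58
CNY 38,574.58 × 22.884 (sell CNY at bid) = JPY 882,741

Net profit: JPY 14,741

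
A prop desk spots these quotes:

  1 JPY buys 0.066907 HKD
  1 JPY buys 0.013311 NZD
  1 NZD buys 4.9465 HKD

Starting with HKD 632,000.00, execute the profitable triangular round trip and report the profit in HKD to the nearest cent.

Profit: HKD 10,214.25

Profitable loop is HKD → NZD → JPY → HKD:
HKD 632,000.00 ÷ 4.9465 = NZD 127,767.11
NZD 127,767.11 ÷ 0.013311 = JPY 9,598,611
JPY 9,598,611 × 0.066907 = HKD 642,214.25
Profit = HKD 642,214.25 − HKD 632,000.00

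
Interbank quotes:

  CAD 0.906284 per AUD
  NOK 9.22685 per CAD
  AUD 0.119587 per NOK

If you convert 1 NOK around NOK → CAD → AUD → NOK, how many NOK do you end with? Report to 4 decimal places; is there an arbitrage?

1.0000 (no arbitrage)

Around NOK → CAD → AUD → NOK: 1 ÷ 9.22685 ÷ 0.906284 ÷ 0.119587 = 0.999996
Product ≈ 1 (deviation 0.000%, within rounding noise).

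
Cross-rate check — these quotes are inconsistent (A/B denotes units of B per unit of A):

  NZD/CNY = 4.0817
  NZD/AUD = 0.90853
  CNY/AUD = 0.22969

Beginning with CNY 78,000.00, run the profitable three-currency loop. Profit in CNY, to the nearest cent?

Profit: CNY 2,489.36

Profitable loop is CNY → AUD → NZD → CNY:
CNY 78,000.00 × 0.22969 = AUD 17,915.82
AUD 17,915.82 ÷ 0.90853 = NZD 19,719.57
NZD 19,719.57 × 4.0817 = CNY 80,489.36
Profit = CNY 80,489.36 − CNY 78,000.00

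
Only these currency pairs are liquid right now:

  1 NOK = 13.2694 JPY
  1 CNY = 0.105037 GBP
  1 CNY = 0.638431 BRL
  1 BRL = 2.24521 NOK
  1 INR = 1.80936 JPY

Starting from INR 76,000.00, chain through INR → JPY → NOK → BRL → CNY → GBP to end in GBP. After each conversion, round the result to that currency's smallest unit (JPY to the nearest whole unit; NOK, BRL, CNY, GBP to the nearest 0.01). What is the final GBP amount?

INR 76,000.00 × 1.80936 = JPY 137,511
JPY 137,511 ÷ 13.2694 = NOK 10,363.02
NOK 10,363.02 ÷ 2.24521 = BRL 4,615.61
BRL 4,615.61 ÷ 0.638431 = CNY 7,229.61
CNY 7,229.61 × 0.105037 = GBP 759.38

GBP 759.38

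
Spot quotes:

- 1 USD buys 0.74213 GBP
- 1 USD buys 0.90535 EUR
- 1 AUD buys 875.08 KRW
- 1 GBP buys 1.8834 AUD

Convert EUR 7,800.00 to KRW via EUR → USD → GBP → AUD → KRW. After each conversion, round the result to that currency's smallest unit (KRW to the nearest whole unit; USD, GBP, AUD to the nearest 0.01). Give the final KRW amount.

EUR 7,800.00 ÷ 0.90535 = USD 8,615.45
USD 8,615.45 × 0.74213 = GBP 6,393.78
GBP 6,393.78 × 1.8834 = AUD 12,042.05
AUD 12,042.05 × 875.08 = KRW 10,537,757

KRW 10,537,757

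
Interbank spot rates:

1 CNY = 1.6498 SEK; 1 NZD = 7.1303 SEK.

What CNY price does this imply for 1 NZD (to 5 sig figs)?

NZD/CNY = 4.3219

1 NZD × 7.1303 = 7.1303 SEK
7.1303 SEK ÷ 1.6498 = 4.32192 CNY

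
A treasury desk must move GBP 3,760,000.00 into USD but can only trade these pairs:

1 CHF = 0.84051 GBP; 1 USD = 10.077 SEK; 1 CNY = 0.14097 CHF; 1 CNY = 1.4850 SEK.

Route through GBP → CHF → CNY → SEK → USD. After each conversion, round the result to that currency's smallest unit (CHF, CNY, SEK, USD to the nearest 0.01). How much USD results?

GBP 3,760,000.00 ÷ 0.84051 = CHF 4,473,474.44
CHF 4,473,474.44 ÷ 0.14097 = CNY 31,733,520.89
CNY 31,733,520.89 × 1.4850 = SEK 47,124,278.52
SEK 47,124,278.52 ÷ 10.077 = USD 4,676,419.42

USD 4,676,419.42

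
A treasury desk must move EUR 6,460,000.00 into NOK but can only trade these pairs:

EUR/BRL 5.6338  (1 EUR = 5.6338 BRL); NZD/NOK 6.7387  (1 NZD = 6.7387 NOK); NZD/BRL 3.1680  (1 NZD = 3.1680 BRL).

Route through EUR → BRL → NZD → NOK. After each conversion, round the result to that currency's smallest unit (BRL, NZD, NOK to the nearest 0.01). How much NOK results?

EUR 6,460,000.00 × 5.6338 = BRL 36,394,348.00
BRL 36,394,348.00 ÷ 3.1680 = NZD 11,488,114.90
NZD 11,488,114.90 × 6.7387 = NOK 77,414,959.88

NOK 77,414,959.88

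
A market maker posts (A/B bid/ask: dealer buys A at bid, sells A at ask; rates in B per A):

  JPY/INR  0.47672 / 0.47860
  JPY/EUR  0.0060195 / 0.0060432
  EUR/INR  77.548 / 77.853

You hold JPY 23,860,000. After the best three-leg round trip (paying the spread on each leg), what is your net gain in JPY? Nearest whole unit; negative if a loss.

Net profit: JPY 316,392

Best loop JPY → INR → EUR → JPY:
JPY 23,860,000 × 0.47672 (sell JPY at bid) = INR 11,374,539.20
INR 11,374,539.20 ÷ 77.853 (buy EUR at ask) = EUR 146,102.77
EUR 146,102.77 ÷ 0.0060432 (buy JPY at ask) = JPY 24,176,392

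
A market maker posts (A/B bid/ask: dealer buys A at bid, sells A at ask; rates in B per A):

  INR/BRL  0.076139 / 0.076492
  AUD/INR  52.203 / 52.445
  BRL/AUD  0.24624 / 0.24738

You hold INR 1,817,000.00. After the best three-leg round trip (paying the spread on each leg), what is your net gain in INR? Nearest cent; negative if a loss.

Net profit: INR 13,923.66

Best loop INR → AUD → BRL → INR:
INR 1,817,000.00 ÷ 52.445 (buy AUD at ask) = AUD 34,645.82
AUD 34,645.82 ÷ 0.24738 (buy BRL at ask) = BRL 140,051.01
BRL 140,051.01 ÷ 0.076492 (buy INR at ask) = INR 1,830,923.66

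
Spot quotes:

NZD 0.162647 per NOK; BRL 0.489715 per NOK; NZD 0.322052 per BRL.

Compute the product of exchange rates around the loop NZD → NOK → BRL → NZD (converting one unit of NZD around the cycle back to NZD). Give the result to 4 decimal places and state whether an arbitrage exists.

0.9697 (arbitrage exists)

Around NZD → NOK → BRL → NZD: 1 ÷ 0.162647 × 0.489715 × 0.322052 = 0.969669
Product < 1; profitable direction is NZD → BRL → NOK → NZD.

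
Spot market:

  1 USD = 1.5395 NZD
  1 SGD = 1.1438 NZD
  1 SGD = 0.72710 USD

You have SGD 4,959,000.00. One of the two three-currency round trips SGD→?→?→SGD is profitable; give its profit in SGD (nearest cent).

Profit: SGD 108,227.03

Profitable loop is SGD → NZD → USD → SGD:
SGD 4,959,000.00 × 1.1438 = NZD 5,672,104.20
NZD 5,672,104.20 ÷ 1.5395 = USD 3,684,380.77
USD 3,684,380.77 ÷ 0.72710 = SGD 5,067,227.03
Profit = SGD 5,067,227.03 − SGD 4,959,000.00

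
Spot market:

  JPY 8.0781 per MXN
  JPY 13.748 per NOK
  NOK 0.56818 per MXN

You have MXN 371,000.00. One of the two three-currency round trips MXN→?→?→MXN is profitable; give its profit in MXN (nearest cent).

Profit: MXN 12,669.85

Profitable loop is MXN → JPY → NOK → MXN:
MXN 371,000.00 × 8.0781 = JPY 2,996,975
JPY 2,996,975 ÷ 13.748 = NOK 217,993.53
NOK 217,993.53 ÷ 0.56818 = MXN 383,669.85
Profit = MXN 383,669.85 − MXN 371,000.00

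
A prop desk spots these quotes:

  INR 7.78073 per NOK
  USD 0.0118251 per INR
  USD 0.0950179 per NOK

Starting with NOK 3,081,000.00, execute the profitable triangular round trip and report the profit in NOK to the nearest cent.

Profit: NOK 100,793.27

Profitable loop is NOK → USD → INR → NOK:
NOK 3,081,000.00 × 0.0950179 = USD 292,750.15
USD 292,750.15 ÷ 0.0118251 = INR 24,756,674.35
INR 24,756,674.35 ÷ 7.78073 = NOK 3,181,793.27
Profit = NOK 3,181,793.27 − NOK 3,081,000.00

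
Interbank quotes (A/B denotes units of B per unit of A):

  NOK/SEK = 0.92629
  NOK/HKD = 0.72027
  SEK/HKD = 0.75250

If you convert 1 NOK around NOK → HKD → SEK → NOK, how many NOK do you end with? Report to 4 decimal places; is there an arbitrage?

Around NOK → HKD → SEK → NOK: 1 × 0.72027 ÷ 0.75250 ÷ 0.92629 = 1.033337
Product > 1; profitable direction is NOK → HKD → SEK → NOK.

1.0333 (arbitrage exists)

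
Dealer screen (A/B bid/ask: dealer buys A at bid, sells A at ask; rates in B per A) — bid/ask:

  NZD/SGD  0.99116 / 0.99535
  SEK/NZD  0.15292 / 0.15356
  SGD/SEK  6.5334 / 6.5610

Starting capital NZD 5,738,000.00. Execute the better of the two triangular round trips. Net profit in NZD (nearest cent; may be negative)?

Net result: NZD -16,148.51 (no profitable arbitrage after spreads)

Best loop NZD → SEK → SGD → NZD:
NZD 5,738,000.00 ÷ 0.15356 (buy SEK at ask) = SEK 37,366,501.69
SEK 37,366,501.69 ÷ 6.5610 (buy SGD at ask) = SGD 5,695,244.89
SGD 5,695,244.89 ÷ 0.99535 (buy NZD at ask) = NZD 5,721,851.49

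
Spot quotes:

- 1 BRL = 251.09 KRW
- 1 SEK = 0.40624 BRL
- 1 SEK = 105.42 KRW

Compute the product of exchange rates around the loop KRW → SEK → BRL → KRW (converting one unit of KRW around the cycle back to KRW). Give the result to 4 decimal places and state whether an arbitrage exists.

Around KRW → SEK → BRL → KRW: 1 ÷ 105.42 × 0.40624 × 251.09 = 0.967585
Product < 1; profitable direction is KRW → BRL → SEK → KRW.

0.9676 (arbitrage exists)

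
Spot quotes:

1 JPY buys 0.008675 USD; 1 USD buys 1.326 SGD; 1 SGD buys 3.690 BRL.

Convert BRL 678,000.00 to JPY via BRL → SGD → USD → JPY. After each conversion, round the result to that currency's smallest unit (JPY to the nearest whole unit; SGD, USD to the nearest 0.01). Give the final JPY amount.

BRL 678,000.00 ÷ 3.690 = SGD 183,739.84
SGD 183,739.84 ÷ 1.326 = USD 138,567.00
USD 138,567.00 ÷ 0.008675 = JPY 15,973,141

JPY 15,973,141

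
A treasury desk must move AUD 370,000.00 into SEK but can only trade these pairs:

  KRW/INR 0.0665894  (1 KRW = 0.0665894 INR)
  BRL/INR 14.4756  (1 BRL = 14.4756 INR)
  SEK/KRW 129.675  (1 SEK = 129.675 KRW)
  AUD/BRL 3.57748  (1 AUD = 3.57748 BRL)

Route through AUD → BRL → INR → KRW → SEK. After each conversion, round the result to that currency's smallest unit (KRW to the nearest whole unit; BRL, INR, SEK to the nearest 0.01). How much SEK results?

SEK 2,218,983.91

AUD 370,000.00 × 3.57748 = BRL 1,323,667.60
BRL 1,323,667.60 × 14.4756 = INR 19,160,882.71
INR 19,160,882.71 ÷ 0.0665894 = KRW 287,746,739
KRW 287,746,739 ÷ 129.675 = SEK 2,218,983.91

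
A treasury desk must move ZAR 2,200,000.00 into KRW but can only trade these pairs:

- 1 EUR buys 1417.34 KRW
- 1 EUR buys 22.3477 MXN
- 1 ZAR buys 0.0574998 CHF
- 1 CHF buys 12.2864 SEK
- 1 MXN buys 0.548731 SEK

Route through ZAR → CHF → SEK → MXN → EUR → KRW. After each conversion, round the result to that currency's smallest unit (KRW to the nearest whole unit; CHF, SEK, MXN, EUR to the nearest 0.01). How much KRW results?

ZAR 2,200,000.00 × 0.0574998 = CHF 126,499.56
CHF 126,499.56 × 12.2864 = SEK 1,554,224.19
SEK 1,554,224.19 ÷ 0.548731 = MXN 2,832,397.28
MXN 2,832,397.28 ÷ 22.3477 = EUR 126,742.23
EUR 126,742.23 × 1417.34 = KRW 179,636,832

KRW 179,636,832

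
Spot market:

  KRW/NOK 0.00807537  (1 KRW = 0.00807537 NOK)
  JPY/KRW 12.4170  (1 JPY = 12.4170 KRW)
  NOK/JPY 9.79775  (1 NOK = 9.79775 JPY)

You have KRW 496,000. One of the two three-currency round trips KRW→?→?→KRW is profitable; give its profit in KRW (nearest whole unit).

Profit: KRW 8,866

Profitable loop is KRW → JPY → NOK → KRW:
KRW 496,000 ÷ 12.4170 = JPY 39,945
JPY 39,945 ÷ 9.79775 = NOK 4,076.98
NOK 4,076.98 ÷ 0.00807537 = KRW 504,866
Profit = KRW 504,866 − KRW 496,000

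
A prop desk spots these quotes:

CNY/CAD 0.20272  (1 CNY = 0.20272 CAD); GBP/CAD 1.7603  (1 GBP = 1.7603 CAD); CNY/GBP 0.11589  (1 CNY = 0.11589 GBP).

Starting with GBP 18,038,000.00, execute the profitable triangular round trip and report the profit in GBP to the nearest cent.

Profitable loop is GBP → CAD → CNY → GBP:
GBP 18,038,000.00 × 1.7603 = CAD 31,752,291.40
CAD 31,752,291.40 ÷ 0.20272 = CNY 156,631,271.70
CNY 156,631,271.70 × 0.11589 = GBP 18,151,998.08
Profit = GBP 18,151,998.08 − GBP 18,038,000.00

Profit: GBP 113,998.08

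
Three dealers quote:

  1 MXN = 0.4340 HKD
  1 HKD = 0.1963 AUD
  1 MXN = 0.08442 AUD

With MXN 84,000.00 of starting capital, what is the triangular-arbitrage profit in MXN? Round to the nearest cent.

Profitable loop is MXN → HKD → AUD → MXN:
MXN 84,000.00 × 0.4340 = HKD 36,456.00
HKD 36,456.00 × 0.1963 = AUD 7,156.31
AUD 7,156.31 ÷ 0.08442 = MXN 84,770.35
Profit = MXN 84,770.35 − MXN 84,000.00

Profit: MXN 770.35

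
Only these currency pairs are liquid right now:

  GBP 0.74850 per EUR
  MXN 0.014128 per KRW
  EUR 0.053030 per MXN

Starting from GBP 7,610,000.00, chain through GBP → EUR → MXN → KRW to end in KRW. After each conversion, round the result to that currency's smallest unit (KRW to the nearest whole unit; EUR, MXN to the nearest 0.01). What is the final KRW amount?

KRW 13,570,334,061

GBP 7,610,000.00 ÷ 0.74850 = EUR 10,167,000.67
EUR 10,167,000.67 ÷ 0.053030 = MXN 191,721,679.62
MXN 191,721,679.62 ÷ 0.014128 = KRW 13,570,334,061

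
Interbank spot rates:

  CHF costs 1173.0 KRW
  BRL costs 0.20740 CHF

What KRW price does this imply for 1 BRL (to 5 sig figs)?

BRL/KRW = 243.28

1 BRL × 0.20740 = 0.2074 CHF
0.2074 CHF × 1173.0 = 243.28 KRW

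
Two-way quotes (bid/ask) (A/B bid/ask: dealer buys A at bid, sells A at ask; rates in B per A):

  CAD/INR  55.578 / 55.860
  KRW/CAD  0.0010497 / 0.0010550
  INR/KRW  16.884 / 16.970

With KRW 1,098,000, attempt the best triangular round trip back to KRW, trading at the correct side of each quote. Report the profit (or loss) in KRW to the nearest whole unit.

Best loop KRW → INR → CAD → KRW:
KRW 1,098,000 ÷ 16.970 (buy INR at ask) = INR 64,702.42
INR 64,702.42 ÷ 55.860 (buy CAD at ask) = CAD 1,158.30
CAD 1,158.30 ÷ 0.0010550 (buy KRW at ask) = KRW 1,097,911

Net result: KRW -89 (no profitable arbitrage after spreads)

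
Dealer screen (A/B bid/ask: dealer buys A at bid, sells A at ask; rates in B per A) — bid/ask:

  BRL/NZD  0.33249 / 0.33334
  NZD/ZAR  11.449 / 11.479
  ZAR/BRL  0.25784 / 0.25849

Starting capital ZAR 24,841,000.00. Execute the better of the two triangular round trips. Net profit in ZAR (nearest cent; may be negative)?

Net profit: ZAR 274,038.10

Best loop ZAR → NZD → BRL → ZAR:
ZAR 24,841,000.00 ÷ 11.479 (buy NZD at ask) = NZD 2,164,038.68
NZD 2,164,038.68 ÷ 0.33334 (buy BRL at ask) = BRL 6,491,986.20
BRL 6,491,986.20 ÷ 0.25849 (buy ZAR at ask) = ZAR 25,115,038.10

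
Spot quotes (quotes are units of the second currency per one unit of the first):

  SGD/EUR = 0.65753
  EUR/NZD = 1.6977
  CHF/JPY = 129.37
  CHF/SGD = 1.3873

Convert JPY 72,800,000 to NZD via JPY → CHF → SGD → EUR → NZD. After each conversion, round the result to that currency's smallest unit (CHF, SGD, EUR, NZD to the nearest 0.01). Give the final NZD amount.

NZD 871,454.49

JPY 72,800,000 ÷ 129.37 = CHF 562,727.06
CHF 562,727.06 × 1.3873 = SGD 780,671.25
SGD 780,671.25 × 0.65753 = EUR 513,314.77
EUR 513,314.77 × 1.6977 = NZD 871,454.49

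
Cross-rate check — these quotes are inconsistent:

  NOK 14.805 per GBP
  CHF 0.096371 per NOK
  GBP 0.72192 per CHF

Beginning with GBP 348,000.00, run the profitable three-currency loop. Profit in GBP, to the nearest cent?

Profit: GBP 10,445.47

Profitable loop is GBP → NOK → CHF → GBP:
GBP 348,000.00 × 14.805 = NOK 5,152,140.00
NOK 5,152,140.00 × 0.096371 = CHF 496,516.88
CHF 496,516.88 × 0.72192 = GBP 358,445.47
Profit = GBP 358,445.47 − GBP 348,000.00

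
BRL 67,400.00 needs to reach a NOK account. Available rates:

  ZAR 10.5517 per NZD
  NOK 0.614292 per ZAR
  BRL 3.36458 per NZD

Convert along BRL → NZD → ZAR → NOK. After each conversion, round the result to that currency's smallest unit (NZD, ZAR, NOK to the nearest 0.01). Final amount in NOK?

NOK 129,845.34

BRL 67,400.00 ÷ 3.36458 = NZD 20,032.22
NZD 20,032.22 × 10.5517 = ZAR 211,373.98
ZAR 211,373.98 × 0.614292 = NOK 129,845.34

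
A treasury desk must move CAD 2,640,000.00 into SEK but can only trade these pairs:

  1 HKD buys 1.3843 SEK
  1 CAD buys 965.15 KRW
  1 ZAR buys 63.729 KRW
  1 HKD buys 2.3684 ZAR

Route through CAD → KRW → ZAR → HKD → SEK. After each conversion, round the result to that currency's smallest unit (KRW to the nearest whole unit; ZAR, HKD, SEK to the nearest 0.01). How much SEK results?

CAD 2,640,000.00 × 965.15 = KRW 2,547,996,000
KRW 2,547,996,000 ÷ 63.729 = ZAR 39,981,735.16
ZAR 39,981,735.16 ÷ 2.3684 = HKD 16,881,327.12
HKD 16,881,327.12 × 1.3843 = SEK 23,368,821.13

SEK 23,368,821.13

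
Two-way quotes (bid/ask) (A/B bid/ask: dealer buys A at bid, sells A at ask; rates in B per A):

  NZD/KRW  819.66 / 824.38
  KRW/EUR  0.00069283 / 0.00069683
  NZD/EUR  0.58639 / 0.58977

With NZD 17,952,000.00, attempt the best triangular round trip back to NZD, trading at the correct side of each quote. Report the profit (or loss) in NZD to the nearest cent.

Best loop NZD → EUR → KRW → NZD:
NZD 17,952,000.00 × 0.58639 (sell NZD at bid) = EUR 10,526,873.28
EUR 10,526,873.28 ÷ 0.00069683 (buy KRW at ask) = KRW 15,106,802,635
KRW 15,106,802,635 ÷ 824.38 (buy NZD at ask) = NZD 18,325,047.47

Net profit: NZD 373,047.47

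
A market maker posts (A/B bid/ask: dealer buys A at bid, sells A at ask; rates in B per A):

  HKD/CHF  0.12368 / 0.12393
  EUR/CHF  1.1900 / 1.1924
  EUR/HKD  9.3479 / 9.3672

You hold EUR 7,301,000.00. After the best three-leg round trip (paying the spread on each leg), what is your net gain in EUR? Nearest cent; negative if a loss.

Best loop EUR → CHF → HKD → EUR:
EUR 7,301,000.00 × 1.1900 (sell EUR at bid) = CHF 8,688,190.00
CHF 8,688,190.00 ÷ 0.12393 (buy HKD at ask) = HKD 70,105,624.14
HKD 70,105,624.14 ÷ 9.3672 (buy EUR at ask) = EUR 7,484,160.06

Net profit: EUR 183,160.06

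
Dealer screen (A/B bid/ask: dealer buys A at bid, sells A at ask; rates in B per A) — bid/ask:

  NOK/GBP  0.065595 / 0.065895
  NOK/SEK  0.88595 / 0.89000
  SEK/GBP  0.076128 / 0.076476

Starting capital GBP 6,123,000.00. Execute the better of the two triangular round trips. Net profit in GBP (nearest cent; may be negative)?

Net profit: GBP 144,082.76

Best loop GBP → NOK → SEK → GBP:
GBP 6,123,000.00 ÷ 0.065895 (buy NOK at ask) = NOK 92,920,555.43
NOK 92,920,555.43 × 0.88595 (sell NOK at bid) = SEK 82,322,966.08
SEK 82,322,966.08 × 0.076128 (sell SEK at bid) = GBP 6,267,082.76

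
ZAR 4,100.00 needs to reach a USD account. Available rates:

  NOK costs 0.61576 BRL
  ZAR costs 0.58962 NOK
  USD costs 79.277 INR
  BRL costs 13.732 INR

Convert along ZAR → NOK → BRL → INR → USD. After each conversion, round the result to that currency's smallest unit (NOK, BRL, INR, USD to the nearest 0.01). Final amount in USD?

USD 257.84

ZAR 4,100.00 × 0.58962 = NOK 2,417.44
NOK 2,417.44 × 0.61576 = BRL 1,488.56
BRL 1,488.56 × 13.732 = INR 20,440.91
INR 20,440.91 ÷ 79.277 = USD 257.84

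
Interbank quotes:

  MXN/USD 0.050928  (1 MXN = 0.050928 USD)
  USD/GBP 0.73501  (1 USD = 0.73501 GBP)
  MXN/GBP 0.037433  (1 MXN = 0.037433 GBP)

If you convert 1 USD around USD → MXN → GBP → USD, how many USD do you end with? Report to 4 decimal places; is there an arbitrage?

Around USD → MXN → GBP → USD: 1 ÷ 0.050928 × 0.037433 ÷ 0.73501 = 1.000011
Product ≈ 1 (deviation 0.001%, within rounding noise).

1.0000 (no arbitrage)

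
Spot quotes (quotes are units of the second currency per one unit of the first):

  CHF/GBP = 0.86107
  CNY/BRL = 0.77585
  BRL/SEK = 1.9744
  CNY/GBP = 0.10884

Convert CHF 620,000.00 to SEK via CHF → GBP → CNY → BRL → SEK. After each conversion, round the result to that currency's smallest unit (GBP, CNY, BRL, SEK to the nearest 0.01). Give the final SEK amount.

SEK 7,513,711.60

CHF 620,000.00 × 0.86107 = GBP 533,863.40
GBP 533,863.40 ÷ 0.10884 = CNY 4,905,029.40
CNY 4,905,029.40 × 0.77585 = BRL 3,805,567.06
BRL 3,805,567.06 × 1.9744 = SEK 7,513,711.60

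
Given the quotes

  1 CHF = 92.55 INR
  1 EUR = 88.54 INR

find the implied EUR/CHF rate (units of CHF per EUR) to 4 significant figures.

1 EUR × 88.54 = 88.54 INR
88.54 INR ÷ 92.55 = 0.956672 CHF

EUR/CHF = 0.9567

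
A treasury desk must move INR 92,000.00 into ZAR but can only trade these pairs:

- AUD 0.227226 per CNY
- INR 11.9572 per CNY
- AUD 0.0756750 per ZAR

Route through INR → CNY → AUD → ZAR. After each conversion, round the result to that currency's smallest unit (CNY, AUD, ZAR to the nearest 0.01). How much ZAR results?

ZAR 23,102.74

INR 92,000.00 ÷ 11.9572 = CNY 7,694.11
CNY 7,694.11 × 0.227226 = AUD 1,748.30
AUD 1,748.30 ÷ 0.0756750 = ZAR 23,102.74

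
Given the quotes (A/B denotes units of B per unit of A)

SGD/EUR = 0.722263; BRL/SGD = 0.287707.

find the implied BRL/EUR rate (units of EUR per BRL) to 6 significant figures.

1 BRL × 0.287707 = 0.287707 SGD
0.287707 SGD × 0.722263 = 0.2078 EUR

BRL/EUR = 0.207800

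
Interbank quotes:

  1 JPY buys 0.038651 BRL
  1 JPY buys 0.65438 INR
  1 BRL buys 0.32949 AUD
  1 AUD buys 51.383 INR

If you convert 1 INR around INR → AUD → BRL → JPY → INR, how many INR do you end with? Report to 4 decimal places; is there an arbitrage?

Around INR → AUD → BRL → JPY → INR: 1 ÷ 51.383 ÷ 0.32949 ÷ 0.038651 × 0.65438 = 1.000017
Product ≈ 1 (deviation 0.002%, within rounding noise).

1.0000 (no arbitrage)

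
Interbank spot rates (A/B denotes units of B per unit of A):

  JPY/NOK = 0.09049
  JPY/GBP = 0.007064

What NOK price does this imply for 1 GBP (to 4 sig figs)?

1 GBP ÷ 0.007064 = 141.563 JPY
141.563 JPY × 0.09049 = 12.81 NOK

GBP/NOK = 12.81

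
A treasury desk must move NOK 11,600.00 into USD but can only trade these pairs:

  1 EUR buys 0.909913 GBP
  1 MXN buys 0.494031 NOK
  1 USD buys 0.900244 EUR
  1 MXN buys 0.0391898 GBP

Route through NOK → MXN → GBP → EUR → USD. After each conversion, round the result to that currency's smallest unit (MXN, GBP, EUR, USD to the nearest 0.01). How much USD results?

NOK 11,600.00 ÷ 0.494031 = MXN 23,480.31
MXN 23,480.31 × 0.0391898 = GBP 920.19
GBP 920.19 ÷ 0.909913 = EUR 1,011.29
EUR 1,011.29 ÷ 0.900244 = USD 1,123.35

USD 1,123.35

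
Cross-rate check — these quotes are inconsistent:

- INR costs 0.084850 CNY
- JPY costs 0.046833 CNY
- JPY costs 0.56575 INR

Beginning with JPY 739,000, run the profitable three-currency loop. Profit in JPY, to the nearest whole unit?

Profitable loop is JPY → INR → CNY → JPY:
JPY 739,000 × 0.56575 = INR 418,089.25
INR 418,089.25 × 0.084850 = CNY 35,474.87
CNY 35,474.87 ÷ 0.046833 = JPY 757,476
Profit = JPY 757,476 − JPY 739,000

Profit: JPY 18,476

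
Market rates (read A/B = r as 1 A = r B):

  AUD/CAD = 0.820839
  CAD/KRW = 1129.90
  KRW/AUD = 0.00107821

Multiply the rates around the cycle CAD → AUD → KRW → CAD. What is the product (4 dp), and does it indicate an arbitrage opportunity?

1.0000 (no arbitrage)

Around CAD → AUD → KRW → CAD: 1 ÷ 0.820839 ÷ 0.00107821 ÷ 1129.90 = 0.999997
Product ≈ 1 (deviation 0.000%, within rounding noise).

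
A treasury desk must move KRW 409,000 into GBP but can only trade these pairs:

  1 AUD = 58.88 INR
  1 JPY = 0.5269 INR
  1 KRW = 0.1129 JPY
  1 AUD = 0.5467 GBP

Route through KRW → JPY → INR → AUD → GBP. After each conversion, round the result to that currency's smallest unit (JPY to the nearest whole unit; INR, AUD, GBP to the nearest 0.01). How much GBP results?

KRW 409,000 × 0.1129 = JPY 46,176
JPY 46,176 × 0.5269 = INR 24,330.13
INR 24,330.13 ÷ 58.88 = AUD 413.22
AUD 413.22 × 0.5467 = GBP 225.91

GBP 225.91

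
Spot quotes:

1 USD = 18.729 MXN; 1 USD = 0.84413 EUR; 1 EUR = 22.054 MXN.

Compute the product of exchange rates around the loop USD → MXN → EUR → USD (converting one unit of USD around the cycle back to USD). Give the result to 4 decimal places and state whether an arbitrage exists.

1.0060 (arbitrage exists)

Around USD → MXN → EUR → USD: 1 × 18.729 ÷ 22.054 ÷ 0.84413 = 1.006046
Product > 1; profitable direction is USD → MXN → EUR → USD.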